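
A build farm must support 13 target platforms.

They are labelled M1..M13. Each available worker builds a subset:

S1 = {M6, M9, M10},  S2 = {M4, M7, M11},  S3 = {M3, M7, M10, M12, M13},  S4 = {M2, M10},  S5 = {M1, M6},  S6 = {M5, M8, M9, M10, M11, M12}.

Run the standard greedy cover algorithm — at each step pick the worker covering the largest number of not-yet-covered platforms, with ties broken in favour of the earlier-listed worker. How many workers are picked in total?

5

Greedy: pick S6 (covers 6 new) → pick S3 (covers 3 new) → pick S5 (covers 2 new) → pick S2 (covers 1 new) → pick S4 (covers 1 new). Total picks: 5.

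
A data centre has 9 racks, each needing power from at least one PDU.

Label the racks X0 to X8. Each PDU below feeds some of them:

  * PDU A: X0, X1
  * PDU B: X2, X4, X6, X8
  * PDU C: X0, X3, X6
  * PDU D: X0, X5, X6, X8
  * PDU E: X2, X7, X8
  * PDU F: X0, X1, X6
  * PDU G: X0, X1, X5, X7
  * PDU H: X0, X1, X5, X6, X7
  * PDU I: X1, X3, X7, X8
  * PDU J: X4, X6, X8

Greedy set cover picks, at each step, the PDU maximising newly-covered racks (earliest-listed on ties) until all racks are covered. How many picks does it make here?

3

Greedy: pick H (covers 5 new) → pick B (covers 3 new) → pick C (covers 1 new). Total picks: 3.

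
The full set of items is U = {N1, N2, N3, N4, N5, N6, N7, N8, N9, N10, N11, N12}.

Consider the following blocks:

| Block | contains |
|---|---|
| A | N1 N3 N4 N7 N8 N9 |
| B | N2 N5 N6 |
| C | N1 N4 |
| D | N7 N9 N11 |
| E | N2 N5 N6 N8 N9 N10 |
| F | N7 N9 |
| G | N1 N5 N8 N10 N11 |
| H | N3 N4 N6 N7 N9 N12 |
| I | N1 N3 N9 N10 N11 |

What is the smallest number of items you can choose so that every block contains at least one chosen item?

T = {N1, N2, N7} meets every block (each contains at least one member of T), and |T| = 3.
The blocks B, C, F are pairwise disjoint, so any hitting set needs a separate item for each — at least 3. Hence 3 is optimal.

3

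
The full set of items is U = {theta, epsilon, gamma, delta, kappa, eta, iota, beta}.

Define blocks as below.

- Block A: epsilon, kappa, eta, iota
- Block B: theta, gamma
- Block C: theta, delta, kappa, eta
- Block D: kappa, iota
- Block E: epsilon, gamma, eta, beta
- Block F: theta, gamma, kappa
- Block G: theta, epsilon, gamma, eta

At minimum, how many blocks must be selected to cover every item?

3

Take {A, C, E}. Their union is {theta, epsilon, gamma, delta, kappa, eta, iota, beta}, which is all 8 items.
Only C contains delta, so C is forced; the remaining 4 items need at least 2 more blocks (each remaining block adds at most 3) — so at least 3 blocks are needed, and 3 is optimal.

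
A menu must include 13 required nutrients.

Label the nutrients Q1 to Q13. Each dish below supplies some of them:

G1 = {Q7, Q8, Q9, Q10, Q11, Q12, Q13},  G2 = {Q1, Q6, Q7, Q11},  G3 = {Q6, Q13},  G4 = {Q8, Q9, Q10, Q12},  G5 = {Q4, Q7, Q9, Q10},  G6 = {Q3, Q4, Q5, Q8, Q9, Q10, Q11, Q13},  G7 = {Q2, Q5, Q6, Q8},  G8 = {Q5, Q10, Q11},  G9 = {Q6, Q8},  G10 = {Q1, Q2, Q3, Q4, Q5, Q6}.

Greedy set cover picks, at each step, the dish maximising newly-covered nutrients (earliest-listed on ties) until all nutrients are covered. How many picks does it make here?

4

Greedy: pick G6 (covers 8 new) → pick G2 (covers 3 new) → pick G1 (covers 1 new) → pick G7 (covers 1 new). Total picks: 4.
(The true minimum cover uses only 2 dishes, so greedy is not optimal here.)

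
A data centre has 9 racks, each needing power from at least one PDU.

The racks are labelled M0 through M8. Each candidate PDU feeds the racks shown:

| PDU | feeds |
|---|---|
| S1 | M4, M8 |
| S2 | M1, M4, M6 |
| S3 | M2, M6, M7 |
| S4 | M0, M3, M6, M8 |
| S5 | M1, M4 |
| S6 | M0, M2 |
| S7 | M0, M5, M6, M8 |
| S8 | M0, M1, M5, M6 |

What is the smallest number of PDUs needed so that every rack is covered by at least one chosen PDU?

Take {S1, S3, S4, S8}. Their union is {M0, M1, M2, M3, M4, M5, M6, M7, M8}, which is all 9 racks.
Only S4 contains M3, so S4 is forced; the remaining 5 racks need at least 3 more PDUs (each remaining PDU adds at most 2) — so at least 4 PDUs are needed, and 4 is optimal.

4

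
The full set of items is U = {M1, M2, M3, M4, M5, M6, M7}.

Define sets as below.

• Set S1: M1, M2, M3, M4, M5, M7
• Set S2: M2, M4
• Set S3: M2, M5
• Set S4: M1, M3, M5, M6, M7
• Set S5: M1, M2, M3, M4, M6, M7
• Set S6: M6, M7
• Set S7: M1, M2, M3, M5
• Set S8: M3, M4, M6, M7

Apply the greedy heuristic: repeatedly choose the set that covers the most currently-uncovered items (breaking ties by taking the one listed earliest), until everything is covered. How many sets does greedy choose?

Greedy: pick S1 (covers 6 new) → pick S4 (covers 1 new). Total picks: 2.

2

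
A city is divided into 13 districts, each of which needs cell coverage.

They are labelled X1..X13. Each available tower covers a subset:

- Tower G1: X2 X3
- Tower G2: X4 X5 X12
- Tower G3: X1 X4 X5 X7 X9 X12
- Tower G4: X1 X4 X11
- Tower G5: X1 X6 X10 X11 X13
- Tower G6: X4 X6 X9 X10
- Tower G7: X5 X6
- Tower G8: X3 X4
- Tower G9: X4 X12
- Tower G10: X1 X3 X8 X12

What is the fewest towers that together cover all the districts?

4

Take {G1, G3, G5, G10}. Their union is {X1, X2, X3, X4, X5, X6, X7, X8, X9, X10, X11, X12, X13}, which is all 13 districts.
Only G10 contains X8, so G10 is forced; the remaining 9 districts need at least 3 more towers (each remaining tower adds at most 4) — so at least 4 towers are needed, and 4 is optimal.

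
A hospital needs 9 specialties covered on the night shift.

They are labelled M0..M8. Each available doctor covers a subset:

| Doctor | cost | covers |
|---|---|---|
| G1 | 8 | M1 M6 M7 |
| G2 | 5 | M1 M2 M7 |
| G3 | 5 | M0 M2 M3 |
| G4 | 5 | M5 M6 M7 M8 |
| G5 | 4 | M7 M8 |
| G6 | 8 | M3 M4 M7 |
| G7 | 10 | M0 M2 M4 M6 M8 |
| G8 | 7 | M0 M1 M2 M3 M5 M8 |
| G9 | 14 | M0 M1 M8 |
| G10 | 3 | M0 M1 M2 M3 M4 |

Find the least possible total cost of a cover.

8

G4, G10 together cover every specialty (G4 ∪ G10 = {M0, M1, M2, M3, M4, M5, M6, M7, M8}); total cost 5 + 3 = 8.
No covering selection has total cost below 8.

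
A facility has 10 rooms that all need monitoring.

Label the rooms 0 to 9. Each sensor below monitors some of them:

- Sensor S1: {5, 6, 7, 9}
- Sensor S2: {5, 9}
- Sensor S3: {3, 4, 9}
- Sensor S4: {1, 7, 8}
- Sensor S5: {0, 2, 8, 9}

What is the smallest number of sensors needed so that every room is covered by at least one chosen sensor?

Take {S1, S3, S4, S5}. Their union is {0, 1, 2, 3, 4, 5, 6, 7, 8, 9}, which is all 10 rooms.
Only S4 contains 1, so S4 is forced; the remaining 7 rooms need at least 3 more sensors (each remaining sensor adds at most 3) — so at least 4 sensors are needed, and 4 is optimal.

4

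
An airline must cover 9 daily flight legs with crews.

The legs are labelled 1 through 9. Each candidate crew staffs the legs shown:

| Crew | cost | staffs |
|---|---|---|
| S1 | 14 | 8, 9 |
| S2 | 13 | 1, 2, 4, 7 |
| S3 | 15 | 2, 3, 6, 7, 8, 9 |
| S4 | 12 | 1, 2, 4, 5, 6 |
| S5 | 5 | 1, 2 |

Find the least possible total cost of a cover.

27

S3, S4 together cover every leg (S3 ∪ S4 = {1, 2, 3, 4, 5, 6, 7, 8, 9}); total cost 15 + 12 = 27.
No covering selection has total cost below 27.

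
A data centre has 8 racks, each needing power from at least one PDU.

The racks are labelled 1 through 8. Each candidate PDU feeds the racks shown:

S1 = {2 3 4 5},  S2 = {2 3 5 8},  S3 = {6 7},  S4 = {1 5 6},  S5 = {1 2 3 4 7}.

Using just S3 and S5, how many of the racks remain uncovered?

Union of S3, S5 = {1, 2, 3, 4, 6, 7}.
Not covered: 5, 8 — 2 racks.

2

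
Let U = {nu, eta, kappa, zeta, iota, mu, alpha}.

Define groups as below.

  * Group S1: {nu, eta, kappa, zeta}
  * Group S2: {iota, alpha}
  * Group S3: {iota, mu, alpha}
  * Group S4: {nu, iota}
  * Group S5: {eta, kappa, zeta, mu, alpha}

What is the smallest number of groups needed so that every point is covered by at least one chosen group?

S1 and S3 together: S1 ∪ S3 = {nu, eta, kappa, zeta, iota, mu, alpha} — every point is covered.
No single group has all 7 points (the largest, S5, has 5), so 2 is optimal.

2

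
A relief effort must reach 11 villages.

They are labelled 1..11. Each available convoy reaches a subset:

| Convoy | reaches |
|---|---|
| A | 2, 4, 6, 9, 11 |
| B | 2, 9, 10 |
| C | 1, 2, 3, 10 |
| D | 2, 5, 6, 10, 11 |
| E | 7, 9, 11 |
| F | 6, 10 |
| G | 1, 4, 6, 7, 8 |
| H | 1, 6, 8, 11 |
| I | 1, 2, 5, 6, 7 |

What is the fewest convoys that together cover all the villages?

4

Take {C, E, G, I}. Their union is {1, 2, 3, 4, 5, 6, 7, 8, 9, 10, 11}, which is all 11 villages.
No 3 of the 9 convoys cover everything (all 84 combinations miss at least one village), so 4 is optimal.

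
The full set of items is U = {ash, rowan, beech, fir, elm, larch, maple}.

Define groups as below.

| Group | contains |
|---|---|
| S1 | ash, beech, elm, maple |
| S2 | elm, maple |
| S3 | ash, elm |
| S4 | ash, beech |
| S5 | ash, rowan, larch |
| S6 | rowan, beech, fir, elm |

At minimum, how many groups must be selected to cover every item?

S1 and S5 and S6 together: S1 ∪ S5 ∪ S6 = {ash, rowan, beech, fir, elm, larch, maple} — every item is covered.
Only S6 contains fir, so S6 is forced; the remaining 3 items need at least 2 more groups (each remaining group adds at most 2) — so at least 3 groups are needed, and 3 is optimal.

3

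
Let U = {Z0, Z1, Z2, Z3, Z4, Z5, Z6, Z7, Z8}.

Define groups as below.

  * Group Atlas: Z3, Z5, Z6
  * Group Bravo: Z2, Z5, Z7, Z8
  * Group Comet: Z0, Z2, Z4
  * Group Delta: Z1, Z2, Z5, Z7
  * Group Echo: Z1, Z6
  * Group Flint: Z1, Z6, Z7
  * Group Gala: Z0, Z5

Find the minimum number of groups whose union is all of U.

4

Take {Atlas, Bravo, Comet, Delta}. Their union is {Z0, Z1, Z2, Z3, Z4, Z5, Z6, Z7, Z8}, which is all 9 items.
Only Bravo contains Z8, so Bravo is forced; the remaining 5 items need at least 3 more groups (each remaining group adds at most 2) — so at least 4 groups are needed, and 4 is optimal.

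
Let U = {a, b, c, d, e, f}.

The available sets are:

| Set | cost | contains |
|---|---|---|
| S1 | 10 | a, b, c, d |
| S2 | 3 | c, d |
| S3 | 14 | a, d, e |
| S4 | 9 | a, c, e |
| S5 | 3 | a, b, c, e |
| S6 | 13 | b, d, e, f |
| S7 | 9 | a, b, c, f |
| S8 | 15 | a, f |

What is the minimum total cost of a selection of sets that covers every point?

15

S2, S5, S7 together cover every point (S2 ∪ S5 ∪ S7 = {a, b, c, d, e, f}); total cost 3 + 3 + 9 = 15.
No covering selection has total cost below 15.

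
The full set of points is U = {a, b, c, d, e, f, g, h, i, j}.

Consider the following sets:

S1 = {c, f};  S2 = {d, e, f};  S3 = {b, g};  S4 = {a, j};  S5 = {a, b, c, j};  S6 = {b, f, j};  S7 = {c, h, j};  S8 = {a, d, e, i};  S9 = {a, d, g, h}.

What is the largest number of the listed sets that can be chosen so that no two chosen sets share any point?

3

S2, S3, S4 are pairwise disjoint (S2={d,e,f}; S3={b,g}; S4={a,j}).
Every remaining set overlaps one of these, and no 4 of the listed sets are pairwise disjoint, so 3 is the maximum.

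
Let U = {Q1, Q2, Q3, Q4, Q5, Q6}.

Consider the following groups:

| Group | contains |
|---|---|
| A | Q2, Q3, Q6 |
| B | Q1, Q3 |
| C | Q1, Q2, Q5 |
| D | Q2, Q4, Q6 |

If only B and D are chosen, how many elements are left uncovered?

Union of B, D = {Q1, Q2, Q3, Q4, Q6}.
Not covered: Q5 — 1 element.

1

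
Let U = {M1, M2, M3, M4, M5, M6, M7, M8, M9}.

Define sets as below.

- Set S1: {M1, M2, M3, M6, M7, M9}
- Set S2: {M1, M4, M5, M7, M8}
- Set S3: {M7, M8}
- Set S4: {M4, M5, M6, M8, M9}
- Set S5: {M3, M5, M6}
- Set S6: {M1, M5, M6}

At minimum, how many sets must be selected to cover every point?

S1 and S4 cover everything between them: the union {M1, M2, M3, M4, M5, M6, M7, M8, M9} is all of U.
No single set has all 9 points (the largest, S1, has 6), so 2 is optimal.

2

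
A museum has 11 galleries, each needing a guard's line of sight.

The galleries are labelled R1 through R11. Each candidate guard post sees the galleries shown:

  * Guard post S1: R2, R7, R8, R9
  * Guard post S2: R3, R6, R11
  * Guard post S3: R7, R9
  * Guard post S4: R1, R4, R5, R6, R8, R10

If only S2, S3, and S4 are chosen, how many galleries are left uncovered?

Union of S2, S3, S4 = {R1, R3, R4, R5, R6, R7, R8, R9, R10, R11}.
Not covered: R2 — 1 gallery.

1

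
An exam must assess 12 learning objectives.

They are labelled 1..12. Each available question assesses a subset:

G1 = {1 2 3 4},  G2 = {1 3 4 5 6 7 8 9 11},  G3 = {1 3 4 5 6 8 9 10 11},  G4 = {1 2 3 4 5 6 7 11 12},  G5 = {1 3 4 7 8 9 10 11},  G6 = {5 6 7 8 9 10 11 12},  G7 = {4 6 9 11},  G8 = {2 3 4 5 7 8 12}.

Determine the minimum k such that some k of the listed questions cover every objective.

Take {G3, G8}. Their union is {1, 2, 3, 4, 5, 6, 7, 8, 9, 10, 11, 12}, which is all 12 objectives.
No single question has all 12 objectives (the largest, G2, has 9), so 2 is optimal.

2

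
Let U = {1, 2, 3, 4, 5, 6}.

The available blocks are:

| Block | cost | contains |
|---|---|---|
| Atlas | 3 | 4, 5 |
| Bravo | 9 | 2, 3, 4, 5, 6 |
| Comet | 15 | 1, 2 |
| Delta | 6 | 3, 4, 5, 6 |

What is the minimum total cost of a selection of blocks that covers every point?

21

Comet, Delta together cover every point (Comet ∪ Delta = {1, 2, 3, 4, 5, 6}); total cost 15 + 6 = 21.
The greedy pick Atlas, Bravo, Comet costs 27; no covering selection beats 21.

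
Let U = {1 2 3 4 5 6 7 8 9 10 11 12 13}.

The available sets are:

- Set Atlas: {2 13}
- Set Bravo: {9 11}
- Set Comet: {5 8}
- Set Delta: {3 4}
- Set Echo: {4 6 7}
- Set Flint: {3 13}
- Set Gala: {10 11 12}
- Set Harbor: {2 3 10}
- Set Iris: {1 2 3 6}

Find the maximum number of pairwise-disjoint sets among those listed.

Atlas, Comet, Delta, Gala are pairwise disjoint (Atlas={2,13}; Comet={5,8}; Delta={3,4}; Gala={10,11,12}).
Every remaining set overlaps one of these, and no 5 of the listed sets are pairwise disjoint, so 4 is the maximum.

4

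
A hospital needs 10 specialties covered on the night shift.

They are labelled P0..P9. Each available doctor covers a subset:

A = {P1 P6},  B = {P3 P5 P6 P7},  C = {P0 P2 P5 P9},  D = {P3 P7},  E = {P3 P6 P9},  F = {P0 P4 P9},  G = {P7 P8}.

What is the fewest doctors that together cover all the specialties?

5

Take {A, C, D, F, G}. Their union is {P0, P1, P2, P3, P4, P5, P6, P7, P8, P9}, which is all 10 specialties.
No 4 of the 7 doctors cover everything (all 35 combinations miss at least one specialty), so 5 is optimal.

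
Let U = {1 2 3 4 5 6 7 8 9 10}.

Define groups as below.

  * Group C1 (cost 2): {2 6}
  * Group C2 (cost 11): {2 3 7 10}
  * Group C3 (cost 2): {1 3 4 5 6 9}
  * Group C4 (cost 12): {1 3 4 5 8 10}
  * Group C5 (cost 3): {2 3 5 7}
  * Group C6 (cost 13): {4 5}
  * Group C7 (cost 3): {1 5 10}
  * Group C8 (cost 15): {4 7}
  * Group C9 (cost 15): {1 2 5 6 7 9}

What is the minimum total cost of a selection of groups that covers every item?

17

C3, C4, C5 together cover every item (C3 ∪ C4 ∪ C5 = {1, 2, 3, 4, 5, 6, 7, 8, 9, 10}); total cost 2 + 12 + 3 = 17.
The greedy pick C3, C5, C7, C4 costs 20; no covering selection beats 17.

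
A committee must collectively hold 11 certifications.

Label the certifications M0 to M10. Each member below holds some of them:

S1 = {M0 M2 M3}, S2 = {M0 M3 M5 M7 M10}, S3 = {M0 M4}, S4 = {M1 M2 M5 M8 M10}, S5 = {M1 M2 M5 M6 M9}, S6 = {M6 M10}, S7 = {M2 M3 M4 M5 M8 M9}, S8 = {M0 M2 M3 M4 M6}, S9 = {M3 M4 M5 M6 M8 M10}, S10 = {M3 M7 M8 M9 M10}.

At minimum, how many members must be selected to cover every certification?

Take {S2, S5, S7}. Their union is {M0, M1, M2, M3, M4, M5, M6, M7, M8, M9, M10}, which is all 11 certifications.
No 2 of the 10 members cover everything (all 45 combinations miss at least one certification), so 3 is optimal.

3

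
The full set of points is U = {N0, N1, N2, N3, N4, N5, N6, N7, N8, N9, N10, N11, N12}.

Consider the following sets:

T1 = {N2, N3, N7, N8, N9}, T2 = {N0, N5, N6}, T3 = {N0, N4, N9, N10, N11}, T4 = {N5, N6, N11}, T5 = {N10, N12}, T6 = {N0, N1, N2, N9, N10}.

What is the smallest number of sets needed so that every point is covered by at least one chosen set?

T1, T2, T3, T5, and T6 cover everything between them: the union {N0, N1, N2, N3, N4, N5, N6, N7, N8, N9, N10, N11, N12} is all of U.
No 4 of the 6 sets cover everything (all 15 combinations miss at least one point), so 5 is optimal.

5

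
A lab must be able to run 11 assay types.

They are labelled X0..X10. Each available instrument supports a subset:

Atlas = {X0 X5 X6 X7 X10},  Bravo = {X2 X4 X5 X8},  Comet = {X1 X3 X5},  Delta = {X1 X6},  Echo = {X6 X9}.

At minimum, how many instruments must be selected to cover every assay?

4

Atlas and Bravo and Comet and Echo together: Atlas ∪ Bravo ∪ Comet ∪ Echo = {X0, X1, X2, X3, X4, X5, X6, X7, X8, X9, X10} — every assay is covered.
Only Echo contains X9, so Echo is forced; the remaining 9 assays need at least 3 more instruments (each remaining instrument adds at most 4) — so at least 4 instruments are needed, and 4 is optimal.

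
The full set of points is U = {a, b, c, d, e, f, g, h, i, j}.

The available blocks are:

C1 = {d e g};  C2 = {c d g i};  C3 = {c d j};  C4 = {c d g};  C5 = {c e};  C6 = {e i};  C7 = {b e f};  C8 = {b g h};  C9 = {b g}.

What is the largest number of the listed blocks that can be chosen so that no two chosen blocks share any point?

3

C3, C6, C9 are pairwise disjoint (C3={c,d,j}; C6={e,i}; C9={b,g}).
Every remaining block overlaps one of these, and no 4 of the listed blocks are pairwise disjoint, so 3 is the maximum.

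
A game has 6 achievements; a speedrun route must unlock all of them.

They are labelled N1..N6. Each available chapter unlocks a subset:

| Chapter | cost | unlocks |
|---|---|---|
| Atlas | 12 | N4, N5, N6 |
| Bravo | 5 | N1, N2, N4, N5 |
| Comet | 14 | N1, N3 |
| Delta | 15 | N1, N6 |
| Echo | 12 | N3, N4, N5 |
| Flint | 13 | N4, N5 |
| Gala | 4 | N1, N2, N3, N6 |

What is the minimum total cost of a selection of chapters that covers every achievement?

Bravo, Gala together cover every achievement (Bravo ∪ Gala = {N1, N2, N3, N4, N5, N6}); total cost 5 + 4 = 9.
No covering selection has total cost below 9.

9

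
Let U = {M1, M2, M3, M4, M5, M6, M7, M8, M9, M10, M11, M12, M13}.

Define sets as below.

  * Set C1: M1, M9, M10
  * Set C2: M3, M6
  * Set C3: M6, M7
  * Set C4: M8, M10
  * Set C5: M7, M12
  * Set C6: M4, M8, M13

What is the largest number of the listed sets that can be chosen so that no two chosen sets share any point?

4

C1, C2, C5, C6 are pairwise disjoint (C1={M1,M9,M10}; C2={M3,M6}; C5={M7,M12}; C6={M4,M8,M13}).
Every remaining set overlaps one of these, and no 5 of the listed sets are pairwise disjoint, so 4 is the maximum.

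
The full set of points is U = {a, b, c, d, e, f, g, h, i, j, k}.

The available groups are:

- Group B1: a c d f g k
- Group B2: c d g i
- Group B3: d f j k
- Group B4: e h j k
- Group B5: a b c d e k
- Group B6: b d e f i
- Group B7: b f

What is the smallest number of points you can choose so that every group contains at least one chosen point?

Take T = {d, f, h}. Each listed group contains at least one of these, so T is a hitting set of size 3.
The groups B2, B4, B7 are pairwise disjoint, so any hitting set needs a separate point for each — at least 3. Hence 3 is optimal.

3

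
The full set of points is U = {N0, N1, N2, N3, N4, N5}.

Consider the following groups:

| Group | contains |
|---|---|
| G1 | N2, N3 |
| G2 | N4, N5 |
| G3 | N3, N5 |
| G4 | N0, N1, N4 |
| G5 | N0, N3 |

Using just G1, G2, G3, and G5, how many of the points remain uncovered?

Union of G1, G2, G3, G5 = {N0, N2, N3, N4, N5}.
Not covered: N1 — 1 point.

1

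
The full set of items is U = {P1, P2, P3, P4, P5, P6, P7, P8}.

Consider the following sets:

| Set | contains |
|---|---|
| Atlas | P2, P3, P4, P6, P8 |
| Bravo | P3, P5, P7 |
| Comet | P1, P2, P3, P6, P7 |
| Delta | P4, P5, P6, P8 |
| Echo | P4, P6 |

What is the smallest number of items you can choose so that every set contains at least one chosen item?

Take H = {P5, P6}. Each listed set contains at least one of these, so H is a hitting set of size 2.
The sets Bravo, Echo are pairwise disjoint, so any hitting set needs a separate item for each — at least 2. Hence 2 is optimal.

2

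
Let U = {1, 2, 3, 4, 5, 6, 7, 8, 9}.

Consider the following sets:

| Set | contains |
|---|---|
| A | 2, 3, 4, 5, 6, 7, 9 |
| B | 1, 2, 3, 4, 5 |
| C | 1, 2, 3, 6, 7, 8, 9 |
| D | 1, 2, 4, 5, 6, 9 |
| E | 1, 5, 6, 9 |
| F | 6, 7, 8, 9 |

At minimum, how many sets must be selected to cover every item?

2

B and C together: B ∪ C = {1, 2, 3, 4, 5, 6, 7, 8, 9} — every item is covered.
No single set has all 9 items (the largest, A, has 7), so 2 is optimal.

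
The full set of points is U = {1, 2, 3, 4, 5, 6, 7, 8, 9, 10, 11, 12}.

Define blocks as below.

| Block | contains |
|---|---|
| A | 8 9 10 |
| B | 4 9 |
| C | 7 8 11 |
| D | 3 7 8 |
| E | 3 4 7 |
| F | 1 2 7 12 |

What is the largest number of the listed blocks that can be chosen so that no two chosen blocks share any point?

2

A, F are pairwise disjoint (A={8,9,10}; F={1,2,7,12}).
Every remaining block overlaps one of these, and no 3 of the listed blocks are pairwise disjoint, so 2 is the maximum.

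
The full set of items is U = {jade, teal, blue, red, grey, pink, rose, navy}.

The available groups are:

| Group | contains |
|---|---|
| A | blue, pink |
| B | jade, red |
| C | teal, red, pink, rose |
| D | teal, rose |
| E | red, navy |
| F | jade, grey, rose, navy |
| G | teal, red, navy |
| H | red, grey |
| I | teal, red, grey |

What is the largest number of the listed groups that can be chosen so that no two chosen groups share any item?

A, D, H are pairwise disjoint (A={blue,pink}; D={teal,rose}; H={red,grey}).
Every remaining group overlaps one of these, and no 4 of the listed groups are pairwise disjoint, so 3 is the maximum.

3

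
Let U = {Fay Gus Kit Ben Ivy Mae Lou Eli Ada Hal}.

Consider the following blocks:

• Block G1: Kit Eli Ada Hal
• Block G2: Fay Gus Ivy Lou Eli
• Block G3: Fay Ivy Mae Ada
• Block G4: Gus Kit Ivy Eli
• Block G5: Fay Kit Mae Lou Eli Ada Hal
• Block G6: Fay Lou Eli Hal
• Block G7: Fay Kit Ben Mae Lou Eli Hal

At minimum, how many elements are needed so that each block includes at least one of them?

2

Take H = {Mae, Eli}. Each listed block contains at least one of these, so H is a hitting set of size 2.
No single element lies in every block, so at least 2 are needed and 2 is optimal.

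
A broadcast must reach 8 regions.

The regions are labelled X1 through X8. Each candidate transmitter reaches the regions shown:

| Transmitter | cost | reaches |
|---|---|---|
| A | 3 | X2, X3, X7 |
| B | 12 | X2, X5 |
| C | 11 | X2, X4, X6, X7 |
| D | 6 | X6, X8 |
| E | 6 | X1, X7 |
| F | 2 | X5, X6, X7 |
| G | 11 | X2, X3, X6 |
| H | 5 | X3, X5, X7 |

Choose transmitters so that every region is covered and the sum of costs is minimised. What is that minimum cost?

A, C, D, E, F together cover every region (A ∪ C ∪ D ∪ E ∪ F = {X1, X2, X3, X4, X5, X6, X7, X8}); total cost 3 + 11 + 6 + 6 + 2 = 28.
No covering selection has total cost below 28.

28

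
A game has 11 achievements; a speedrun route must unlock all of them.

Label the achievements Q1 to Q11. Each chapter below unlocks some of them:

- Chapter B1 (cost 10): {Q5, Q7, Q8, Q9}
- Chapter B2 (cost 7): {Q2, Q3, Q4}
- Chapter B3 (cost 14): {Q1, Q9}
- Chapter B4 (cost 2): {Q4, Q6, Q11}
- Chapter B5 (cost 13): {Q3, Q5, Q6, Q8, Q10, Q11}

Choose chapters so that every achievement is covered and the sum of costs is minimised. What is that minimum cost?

44

B1, B2, B3, B5 together cover every achievement (B1 ∪ B2 ∪ B3 ∪ B5 = {Q1, Q2, Q3, Q4, Q5, Q6, Q7, Q8, Q9, Q10, Q11}); total cost 10 + 7 + 14 + 13 = 44.
The greedy pick B4, B1, B2, B5, B3 costs 46; no covering selection beats 44.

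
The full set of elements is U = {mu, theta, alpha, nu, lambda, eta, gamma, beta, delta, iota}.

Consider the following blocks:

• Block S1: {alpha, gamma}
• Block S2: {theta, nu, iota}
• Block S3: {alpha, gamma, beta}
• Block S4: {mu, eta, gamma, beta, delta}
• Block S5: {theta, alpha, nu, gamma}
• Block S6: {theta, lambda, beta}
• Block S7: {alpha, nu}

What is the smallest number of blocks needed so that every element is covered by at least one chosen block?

Take {S2, S4, S5, S6}. Their union is {mu, theta, alpha, nu, lambda, eta, gamma, beta, delta, iota}, which is all 10 elements.
No 3 of the 7 blocks cover everything (all 35 combinations miss at least one element), so 4 is optimal.

4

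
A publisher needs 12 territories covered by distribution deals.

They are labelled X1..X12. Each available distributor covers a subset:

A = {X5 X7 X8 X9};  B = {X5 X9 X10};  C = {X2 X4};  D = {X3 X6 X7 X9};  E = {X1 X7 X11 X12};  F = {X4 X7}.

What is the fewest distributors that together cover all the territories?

Take {A, B, C, D, E}. Their union is {X1, X2, X3, X4, X5, X6, X7, X8, X9, X10, X11, X12}, which is all 12 territories.
No 4 of the 6 distributors cover everything (all 15 combinations miss at least one territory), so 5 is optimal.

5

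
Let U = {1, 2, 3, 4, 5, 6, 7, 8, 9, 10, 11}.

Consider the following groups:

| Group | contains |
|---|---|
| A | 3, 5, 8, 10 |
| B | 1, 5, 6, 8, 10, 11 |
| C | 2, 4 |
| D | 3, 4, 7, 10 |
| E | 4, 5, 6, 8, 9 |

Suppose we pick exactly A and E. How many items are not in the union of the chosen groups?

Union of A, E = {3, 4, 5, 6, 8, 9, 10}.
Not covered: 1, 2, 7, 11 — 4 items.

4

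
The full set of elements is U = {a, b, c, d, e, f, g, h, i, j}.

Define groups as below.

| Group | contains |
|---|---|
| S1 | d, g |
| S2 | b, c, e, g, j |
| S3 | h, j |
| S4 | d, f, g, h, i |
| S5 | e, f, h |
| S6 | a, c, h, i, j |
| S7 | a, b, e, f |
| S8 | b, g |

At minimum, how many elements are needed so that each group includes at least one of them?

3

Take T = {f, g, j}. Each listed group contains at least one of these, so T is a hitting set of size 3.
The groups S1, S3, S7 are pairwise disjoint, so any hitting set needs a separate element for each — at least 3. Hence 3 is optimal.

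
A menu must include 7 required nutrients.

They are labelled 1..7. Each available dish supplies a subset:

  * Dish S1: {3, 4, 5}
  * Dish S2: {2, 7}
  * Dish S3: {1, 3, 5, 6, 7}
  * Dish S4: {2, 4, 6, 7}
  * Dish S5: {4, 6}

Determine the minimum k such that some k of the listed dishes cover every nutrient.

2

S3 and S4 together: S3 ∪ S4 = {1, 2, 3, 4, 5, 6, 7} — every nutrient is covered.
No single dish has all 7 nutrients (the largest, S3, has 5), so 2 is optimal.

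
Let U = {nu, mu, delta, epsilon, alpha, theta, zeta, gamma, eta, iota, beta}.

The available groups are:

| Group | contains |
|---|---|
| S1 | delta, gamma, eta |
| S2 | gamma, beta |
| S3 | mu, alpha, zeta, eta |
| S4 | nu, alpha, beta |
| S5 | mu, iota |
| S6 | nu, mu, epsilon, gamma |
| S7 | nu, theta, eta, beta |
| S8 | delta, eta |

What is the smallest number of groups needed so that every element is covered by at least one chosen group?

5

S3 and S5 and S6 and S7 and S8 together: S3 ∪ S5 ∪ S6 ∪ S7 ∪ S8 = {nu, mu, delta, epsilon, alpha, theta, zeta, gamma, eta, iota, beta} — every element is covered.
No 4 of the 8 groups cover everything (all 70 combinations miss at least one element), so 5 is optimal.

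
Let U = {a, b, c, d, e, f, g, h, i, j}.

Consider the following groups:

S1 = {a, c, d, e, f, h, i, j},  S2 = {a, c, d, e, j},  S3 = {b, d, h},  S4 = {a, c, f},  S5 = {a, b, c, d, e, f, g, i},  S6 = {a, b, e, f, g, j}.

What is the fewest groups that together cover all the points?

S1 and S5 together: S1 ∪ S5 = {a, b, c, d, e, f, g, h, i, j} — every point is covered.
No single group has all 10 points (the largest, S1, has 8), so 2 is optimal.

2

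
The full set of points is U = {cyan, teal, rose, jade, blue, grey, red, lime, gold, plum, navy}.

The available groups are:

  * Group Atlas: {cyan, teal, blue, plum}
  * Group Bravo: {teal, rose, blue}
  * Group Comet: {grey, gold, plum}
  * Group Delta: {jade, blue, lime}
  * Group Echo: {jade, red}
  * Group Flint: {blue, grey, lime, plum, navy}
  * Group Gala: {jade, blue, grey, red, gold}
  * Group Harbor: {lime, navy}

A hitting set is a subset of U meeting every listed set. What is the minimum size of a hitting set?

H = {blue, red, lime, gold} meets every group (each contains at least one member of H), and |H| = 4.
The groups Bravo, Comet, Echo, Harbor are pairwise disjoint, so any hitting set needs a separate point for each — at least 4. Hence 4 is optimal.

4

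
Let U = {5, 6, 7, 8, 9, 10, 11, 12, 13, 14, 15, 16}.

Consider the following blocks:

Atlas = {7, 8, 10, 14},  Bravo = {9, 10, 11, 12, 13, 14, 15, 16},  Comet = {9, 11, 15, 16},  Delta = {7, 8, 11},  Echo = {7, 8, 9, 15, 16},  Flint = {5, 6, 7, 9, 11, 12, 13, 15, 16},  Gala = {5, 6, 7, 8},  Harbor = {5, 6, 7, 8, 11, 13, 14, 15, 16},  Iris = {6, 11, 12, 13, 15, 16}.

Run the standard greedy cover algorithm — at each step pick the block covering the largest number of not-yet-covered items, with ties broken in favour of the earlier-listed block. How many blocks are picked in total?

2

Greedy: pick Flint (covers 9 new) → pick Atlas (covers 3 new). Total picks: 2.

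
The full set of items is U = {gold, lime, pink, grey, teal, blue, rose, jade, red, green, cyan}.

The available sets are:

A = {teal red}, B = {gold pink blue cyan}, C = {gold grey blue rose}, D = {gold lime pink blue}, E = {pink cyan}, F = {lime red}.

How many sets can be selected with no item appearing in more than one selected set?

A, C, E are pairwise disjoint (A={teal,red}; C={gold,grey,blue,rose}; E={pink,cyan}).
Every remaining set overlaps one of these, and no 4 of the listed sets are pairwise disjoint, so 3 is the maximum.

3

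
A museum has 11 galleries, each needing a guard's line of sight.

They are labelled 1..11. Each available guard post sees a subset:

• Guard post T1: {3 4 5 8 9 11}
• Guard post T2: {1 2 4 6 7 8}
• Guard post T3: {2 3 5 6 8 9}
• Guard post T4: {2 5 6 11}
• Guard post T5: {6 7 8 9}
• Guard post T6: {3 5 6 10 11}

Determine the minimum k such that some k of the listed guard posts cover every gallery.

T2 and T5 and T6 together: T2 ∪ T5 ∪ T6 = {1, 2, 3, 4, 5, 6, 7, 8, 9, 10, 11} — every gallery is covered.
Only T2 contains 1, so T2 is forced; the remaining 5 galleries need at least 2 more guard posts (each remaining guard post adds at most 4) — so at least 3 guard posts are needed, and 3 is optimal.

3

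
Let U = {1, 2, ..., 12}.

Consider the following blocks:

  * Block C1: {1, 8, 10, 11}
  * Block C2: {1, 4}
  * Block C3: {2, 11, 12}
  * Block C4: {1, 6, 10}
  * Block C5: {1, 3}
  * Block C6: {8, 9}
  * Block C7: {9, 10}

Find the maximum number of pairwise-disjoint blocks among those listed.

3

C2, C3, C7 are pairwise disjoint (C2={1,4}; C3={2,11,12}; C7={9,10}).
Every remaining block overlaps one of these, and no 4 of the listed blocks are pairwise disjoint, so 3 is the maximum.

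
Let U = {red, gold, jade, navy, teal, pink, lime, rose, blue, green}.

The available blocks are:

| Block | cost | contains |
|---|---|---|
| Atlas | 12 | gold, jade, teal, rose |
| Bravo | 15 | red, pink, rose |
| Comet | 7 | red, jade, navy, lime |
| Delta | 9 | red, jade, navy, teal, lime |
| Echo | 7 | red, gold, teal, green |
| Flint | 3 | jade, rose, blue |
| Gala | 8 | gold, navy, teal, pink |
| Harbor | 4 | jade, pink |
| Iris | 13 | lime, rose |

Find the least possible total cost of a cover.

Comet, Echo, Flint, Harbor together cover every item (Comet ∪ Echo ∪ Flint ∪ Harbor = {red, gold, jade, navy, teal, pink, lime, rose, blue, green}); total cost 7 + 7 + 3 + 4 = 21.
No covering selection has total cost below 21.

21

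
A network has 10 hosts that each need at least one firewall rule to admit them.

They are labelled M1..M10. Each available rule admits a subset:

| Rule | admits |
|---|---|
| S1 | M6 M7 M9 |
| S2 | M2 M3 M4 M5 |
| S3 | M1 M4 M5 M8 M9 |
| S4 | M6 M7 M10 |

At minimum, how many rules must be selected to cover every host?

3

S2 and S3 and S4 together: S2 ∪ S3 ∪ S4 = {M1, M2, M3, M4, M5, M6, M7, M8, M9, M10} — every host is covered.
Only S3 contains M1, so S3 is forced; the remaining 5 hosts need at least 2 more rules (each remaining rule adds at most 3) — so at least 3 rules are needed, and 3 is optimal.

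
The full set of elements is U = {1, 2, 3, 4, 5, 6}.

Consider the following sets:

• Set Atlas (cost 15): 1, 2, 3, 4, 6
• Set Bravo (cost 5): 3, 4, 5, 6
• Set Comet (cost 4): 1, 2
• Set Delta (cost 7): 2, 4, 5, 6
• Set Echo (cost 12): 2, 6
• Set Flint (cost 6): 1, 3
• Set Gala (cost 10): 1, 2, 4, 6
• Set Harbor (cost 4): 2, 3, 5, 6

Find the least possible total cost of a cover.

9

Bravo, Comet together cover every element (Bravo ∪ Comet = {1, 2, 3, 4, 5, 6}); total cost 5 + 4 = 9.
The greedy pick Harbor, Comet, Bravo costs 13; no covering selection beats 9.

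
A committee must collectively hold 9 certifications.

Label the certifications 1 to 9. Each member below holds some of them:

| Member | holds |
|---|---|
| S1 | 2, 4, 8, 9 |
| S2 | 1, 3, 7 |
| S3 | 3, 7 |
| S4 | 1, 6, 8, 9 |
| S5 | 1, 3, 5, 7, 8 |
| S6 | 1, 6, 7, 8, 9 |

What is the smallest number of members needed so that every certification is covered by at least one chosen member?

3

S1 and S5 and S6 together: S1 ∪ S5 ∪ S6 = {1, 2, 3, 4, 5, 6, 7, 8, 9} — every certification is covered.
Only S1 contains 2, so S1 is forced; the remaining 5 certifications need at least 2 more members (each remaining member adds at most 4) — so at least 3 members are needed, and 3 is optimal.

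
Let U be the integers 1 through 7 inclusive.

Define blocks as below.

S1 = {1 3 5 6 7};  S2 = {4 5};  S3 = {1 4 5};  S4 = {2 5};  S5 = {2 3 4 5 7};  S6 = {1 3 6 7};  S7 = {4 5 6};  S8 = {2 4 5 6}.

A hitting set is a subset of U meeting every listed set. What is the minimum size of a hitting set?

2

The 2 elements {3, 5} hit every block.
The blocks S4, S6 are pairwise disjoint, so any hitting set needs a separate element for each — at least 2. Hence 2 is optimal.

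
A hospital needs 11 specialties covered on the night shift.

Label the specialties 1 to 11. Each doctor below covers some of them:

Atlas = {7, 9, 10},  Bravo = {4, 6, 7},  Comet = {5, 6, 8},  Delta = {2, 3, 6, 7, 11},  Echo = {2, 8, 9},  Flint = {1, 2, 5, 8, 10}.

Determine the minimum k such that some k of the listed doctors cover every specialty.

Atlas and Bravo and Delta and Flint together: Atlas ∪ Bravo ∪ Delta ∪ Flint = {1, 2, 3, 4, 5, 6, 7, 8, 9, 10, 11} — every specialty is covered.
No 3 of the 6 doctors cover everything (all 20 combinations miss at least one specialty), so 4 is optimal.

4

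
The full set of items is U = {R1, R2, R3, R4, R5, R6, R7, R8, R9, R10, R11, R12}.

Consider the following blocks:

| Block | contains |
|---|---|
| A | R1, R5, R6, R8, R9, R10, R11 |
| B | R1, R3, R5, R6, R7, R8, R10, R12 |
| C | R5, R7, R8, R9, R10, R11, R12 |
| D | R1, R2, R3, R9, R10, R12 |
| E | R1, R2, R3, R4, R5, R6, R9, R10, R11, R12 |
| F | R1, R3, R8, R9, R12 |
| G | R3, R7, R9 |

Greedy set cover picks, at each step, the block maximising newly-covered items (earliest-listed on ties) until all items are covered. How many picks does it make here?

Greedy: pick E (covers 10 new) → pick B (covers 2 new). Total picks: 2.

2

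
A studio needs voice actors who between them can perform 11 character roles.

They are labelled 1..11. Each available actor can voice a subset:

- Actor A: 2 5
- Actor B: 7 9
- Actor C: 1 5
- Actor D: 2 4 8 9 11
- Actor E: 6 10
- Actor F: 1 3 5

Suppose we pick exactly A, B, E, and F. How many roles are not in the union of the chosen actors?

3

Union of A, B, E, F = {1, 2, 3, 5, 6, 7, 9, 10}.
Not covered: 4, 8, 11 — 3 roles.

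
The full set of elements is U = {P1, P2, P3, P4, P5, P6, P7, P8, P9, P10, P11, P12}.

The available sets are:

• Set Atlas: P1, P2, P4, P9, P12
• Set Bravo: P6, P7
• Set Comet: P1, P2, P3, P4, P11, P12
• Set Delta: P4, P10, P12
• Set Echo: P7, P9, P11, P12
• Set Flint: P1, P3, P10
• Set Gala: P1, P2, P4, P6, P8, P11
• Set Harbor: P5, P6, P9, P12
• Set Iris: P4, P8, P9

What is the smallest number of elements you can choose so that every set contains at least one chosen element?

4

H = {P4, P6, P10, P11} meets every set (each contains at least one member of H), and |H| = 4.
No choice of 3 elements meets every set, so 4 is the minimum.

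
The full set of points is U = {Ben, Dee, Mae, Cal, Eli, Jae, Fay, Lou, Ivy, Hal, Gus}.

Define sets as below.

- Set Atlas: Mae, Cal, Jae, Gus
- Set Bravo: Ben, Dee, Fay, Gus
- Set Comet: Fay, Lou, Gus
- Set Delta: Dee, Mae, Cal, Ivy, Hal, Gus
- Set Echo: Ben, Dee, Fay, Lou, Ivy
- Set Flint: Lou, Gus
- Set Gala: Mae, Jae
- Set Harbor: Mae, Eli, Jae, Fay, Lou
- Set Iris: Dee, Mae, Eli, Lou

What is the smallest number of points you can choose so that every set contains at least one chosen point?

Take H = {Dee, Jae, Gus}. Each listed set contains at least one of these, so H is a hitting set of size 3.
No choice of 2 points meets every set, so 3 is the minimum.

3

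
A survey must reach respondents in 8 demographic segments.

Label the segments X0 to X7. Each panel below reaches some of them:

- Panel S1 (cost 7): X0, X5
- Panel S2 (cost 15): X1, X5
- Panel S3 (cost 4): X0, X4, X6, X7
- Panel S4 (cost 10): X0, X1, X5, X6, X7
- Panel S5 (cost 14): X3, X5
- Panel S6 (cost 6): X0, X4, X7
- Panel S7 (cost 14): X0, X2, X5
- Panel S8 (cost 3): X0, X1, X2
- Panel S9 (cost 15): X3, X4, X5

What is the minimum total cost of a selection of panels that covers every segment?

21

S3, S5, S8 together cover every segment (S3 ∪ S5 ∪ S8 = {X0, X1, X2, X3, X4, X5, X6, X7}); total cost 4 + 14 + 3 = 21.
The greedy pick S3, S8, S1, S5 costs 28; no covering selection beats 21.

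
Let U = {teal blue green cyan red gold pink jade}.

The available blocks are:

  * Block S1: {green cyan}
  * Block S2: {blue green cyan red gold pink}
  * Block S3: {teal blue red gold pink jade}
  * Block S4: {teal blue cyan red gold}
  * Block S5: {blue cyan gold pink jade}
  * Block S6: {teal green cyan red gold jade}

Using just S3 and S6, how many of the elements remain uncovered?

0

Union of S3, S6 = {teal, blue, green, cyan, red, gold, pink, jade} — that's every element, so 0 are uncovered.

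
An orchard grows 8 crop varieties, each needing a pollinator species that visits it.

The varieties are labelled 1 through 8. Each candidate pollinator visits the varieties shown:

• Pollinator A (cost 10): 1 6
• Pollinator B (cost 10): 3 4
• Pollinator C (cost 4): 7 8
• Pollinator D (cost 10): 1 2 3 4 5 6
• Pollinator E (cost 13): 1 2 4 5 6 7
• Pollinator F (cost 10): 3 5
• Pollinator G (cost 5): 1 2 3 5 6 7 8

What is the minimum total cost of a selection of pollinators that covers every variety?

14

C, D together cover every variety (C ∪ D = {1, 2, 3, 4, 5, 6, 7, 8}); total cost 4 + 10 = 14.
The greedy pick G, B costs 15; no covering selection beats 14.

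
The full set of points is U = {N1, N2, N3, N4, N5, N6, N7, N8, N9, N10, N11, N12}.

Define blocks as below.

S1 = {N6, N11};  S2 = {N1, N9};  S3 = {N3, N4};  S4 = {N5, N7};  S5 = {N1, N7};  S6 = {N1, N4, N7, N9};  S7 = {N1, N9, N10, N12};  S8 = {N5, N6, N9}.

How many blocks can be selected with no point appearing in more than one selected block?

4

S1, S3, S4, S7 are pairwise disjoint (S1={N6,N11}; S3={N3,N4}; S4={N5,N7}; S7={N1,N9,N10,N12}).
Every remaining block overlaps one of these, and no 5 of the listed blocks are pairwise disjoint, so 4 is the maximum.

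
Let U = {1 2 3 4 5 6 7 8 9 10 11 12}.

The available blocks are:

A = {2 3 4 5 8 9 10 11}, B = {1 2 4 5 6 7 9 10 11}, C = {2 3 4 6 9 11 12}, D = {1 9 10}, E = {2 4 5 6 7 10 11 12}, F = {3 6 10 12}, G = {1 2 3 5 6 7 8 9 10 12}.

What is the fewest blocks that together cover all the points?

Take {B, G}. Their union is {1, 2, 3, 4, 5, 6, 7, 8, 9, 10, 11, 12}, which is all 12 points.
No single block has all 12 points (the largest, G, has 10), so 2 is optimal.

2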